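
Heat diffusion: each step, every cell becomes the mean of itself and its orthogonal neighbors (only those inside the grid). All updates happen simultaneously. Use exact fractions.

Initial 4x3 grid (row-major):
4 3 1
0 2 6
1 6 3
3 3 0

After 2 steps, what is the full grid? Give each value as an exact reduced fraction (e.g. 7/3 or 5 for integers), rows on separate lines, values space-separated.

Answer: 79/36 347/120 53/18
599/240 273/100 809/240
115/48 313/100 47/16
47/18 31/12 35/12

Derivation:
After step 1:
  7/3 5/2 10/3
  7/4 17/5 3
  5/2 3 15/4
  7/3 3 2
After step 2:
  79/36 347/120 53/18
  599/240 273/100 809/240
  115/48 313/100 47/16
  47/18 31/12 35/12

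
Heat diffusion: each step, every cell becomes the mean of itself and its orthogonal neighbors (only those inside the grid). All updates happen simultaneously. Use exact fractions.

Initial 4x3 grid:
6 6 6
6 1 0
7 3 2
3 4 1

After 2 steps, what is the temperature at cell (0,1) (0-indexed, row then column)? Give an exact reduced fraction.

Answer: 359/80

Derivation:
Step 1: cell (0,1) = 19/4
Step 2: cell (0,1) = 359/80
Full grid after step 2:
  21/4 359/80 11/3
  379/80 93/25 219/80
  1069/240 78/25 569/240
  73/18 263/80 79/36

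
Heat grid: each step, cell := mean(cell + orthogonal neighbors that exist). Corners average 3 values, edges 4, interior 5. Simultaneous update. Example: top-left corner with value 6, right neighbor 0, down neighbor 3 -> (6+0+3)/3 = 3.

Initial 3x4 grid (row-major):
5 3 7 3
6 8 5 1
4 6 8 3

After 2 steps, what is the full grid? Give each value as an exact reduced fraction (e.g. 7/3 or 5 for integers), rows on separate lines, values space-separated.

After step 1:
  14/3 23/4 9/2 11/3
  23/4 28/5 29/5 3
  16/3 13/2 11/2 4
After step 2:
  97/18 1231/240 1183/240 67/18
  427/80 147/25 122/25 247/60
  211/36 86/15 109/20 25/6

Answer: 97/18 1231/240 1183/240 67/18
427/80 147/25 122/25 247/60
211/36 86/15 109/20 25/6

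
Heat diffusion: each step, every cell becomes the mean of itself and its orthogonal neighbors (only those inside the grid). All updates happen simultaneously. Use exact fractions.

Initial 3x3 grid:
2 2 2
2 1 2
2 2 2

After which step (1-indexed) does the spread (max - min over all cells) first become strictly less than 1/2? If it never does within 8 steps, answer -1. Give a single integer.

Answer: 1

Derivation:
Step 1: max=2, min=7/4, spread=1/4
  -> spread < 1/2 first at step 1
Step 2: max=151/80, min=44/25, spread=51/400
Step 3: max=673/360, min=8777/4800, spread=589/14400
Step 4: max=534919/288000, min=55057/30000, spread=31859/1440000
Step 5: max=3335279/1800000, min=31868393/17280000, spread=751427/86400000
Step 6: max=1918536871/1036800000, min=199365313/108000000, spread=23149331/5184000000
Step 7: max=11985068111/6480000000, min=114933345737/62208000000, spread=616540643/311040000000
Step 8: max=6901027991239/3732480000000, min=718487546017/388800000000, spread=17737747379/18662400000000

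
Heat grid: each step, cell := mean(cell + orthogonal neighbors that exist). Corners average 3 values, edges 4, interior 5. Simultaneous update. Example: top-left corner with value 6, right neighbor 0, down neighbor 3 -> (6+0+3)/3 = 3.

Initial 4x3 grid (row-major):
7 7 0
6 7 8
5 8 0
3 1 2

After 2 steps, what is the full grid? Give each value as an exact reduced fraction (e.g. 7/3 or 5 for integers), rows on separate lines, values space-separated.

Answer: 109/18 1447/240 14/3
1537/240 533/100 409/80
379/80 249/50 269/80
4 117/40 3

Derivation:
After step 1:
  20/3 21/4 5
  25/4 36/5 15/4
  11/2 21/5 9/2
  3 7/2 1
After step 2:
  109/18 1447/240 14/3
  1537/240 533/100 409/80
  379/80 249/50 269/80
  4 117/40 3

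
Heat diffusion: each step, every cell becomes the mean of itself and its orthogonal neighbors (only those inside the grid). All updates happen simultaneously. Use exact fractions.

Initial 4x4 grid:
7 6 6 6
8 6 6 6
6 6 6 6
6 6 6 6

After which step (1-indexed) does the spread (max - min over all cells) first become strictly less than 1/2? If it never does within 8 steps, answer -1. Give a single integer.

Answer: 4

Derivation:
Step 1: max=7, min=6, spread=1
Step 2: max=20/3, min=6, spread=2/3
Step 3: max=2369/360, min=6, spread=209/360
Step 4: max=69899/10800, min=6, spread=5099/10800
  -> spread < 1/2 first at step 4
Step 5: max=2079017/324000, min=27079/4500, spread=129329/324000
Step 6: max=61867343/9720000, min=203543/33750, spread=3246959/9720000
Step 7: max=1845905279/291600000, min=6533167/1080000, spread=81950189/291600000
Step 8: max=55118007899/8748000000, min=294737341/48600000, spread=2065286519/8748000000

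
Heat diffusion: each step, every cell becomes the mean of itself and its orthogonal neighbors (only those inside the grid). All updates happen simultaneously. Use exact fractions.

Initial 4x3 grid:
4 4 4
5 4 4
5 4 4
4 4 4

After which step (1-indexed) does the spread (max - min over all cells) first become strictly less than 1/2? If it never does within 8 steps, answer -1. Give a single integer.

Step 1: max=9/2, min=4, spread=1/2
Step 2: max=263/60, min=4, spread=23/60
  -> spread < 1/2 first at step 2
Step 3: max=7751/1800, min=731/180, spread=49/200
Step 4: max=115171/27000, min=11051/2700, spread=4661/27000
Step 5: max=3432307/810000, min=555697/135000, spread=157/1296
Step 6: max=205032413/48600000, min=11156141/2700000, spread=1351/15552
Step 7: max=6131911721/1458000000, min=503423633/121500000, spread=5813/93312
Step 8: max=91778688391/21870000000, min=30267219047/7290000000, spread=6253/139968

Answer: 2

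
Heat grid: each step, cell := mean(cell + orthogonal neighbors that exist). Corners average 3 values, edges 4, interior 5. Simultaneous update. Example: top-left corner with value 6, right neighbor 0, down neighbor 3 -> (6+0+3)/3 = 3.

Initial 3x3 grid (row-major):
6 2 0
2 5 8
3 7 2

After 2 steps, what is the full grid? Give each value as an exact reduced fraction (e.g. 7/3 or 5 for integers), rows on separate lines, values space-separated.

Answer: 127/36 883/240 31/9
121/30 401/100 351/80
49/12 1123/240 41/9

Derivation:
After step 1:
  10/3 13/4 10/3
  4 24/5 15/4
  4 17/4 17/3
After step 2:
  127/36 883/240 31/9
  121/30 401/100 351/80
  49/12 1123/240 41/9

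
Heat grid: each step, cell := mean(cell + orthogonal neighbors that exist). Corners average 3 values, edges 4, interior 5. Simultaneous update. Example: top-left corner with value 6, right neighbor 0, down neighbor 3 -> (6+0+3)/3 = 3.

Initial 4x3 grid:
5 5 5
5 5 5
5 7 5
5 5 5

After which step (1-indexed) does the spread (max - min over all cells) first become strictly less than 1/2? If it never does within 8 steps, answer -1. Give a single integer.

Answer: 2

Derivation:
Step 1: max=11/2, min=5, spread=1/2
Step 2: max=273/50, min=5, spread=23/50
  -> spread < 1/2 first at step 2
Step 3: max=12811/2400, min=1013/200, spread=131/480
Step 4: max=114551/21600, min=18391/3600, spread=841/4320
Step 5: max=45742051/8640000, min=3693373/720000, spread=56863/345600
Step 6: max=410334341/77760000, min=33389543/6480000, spread=386393/3110400
Step 7: max=163913723131/31104000000, min=13380358813/2592000000, spread=26795339/248832000
Step 8: max=9815015714129/1866240000000, min=804686149667/155520000000, spread=254051069/2985984000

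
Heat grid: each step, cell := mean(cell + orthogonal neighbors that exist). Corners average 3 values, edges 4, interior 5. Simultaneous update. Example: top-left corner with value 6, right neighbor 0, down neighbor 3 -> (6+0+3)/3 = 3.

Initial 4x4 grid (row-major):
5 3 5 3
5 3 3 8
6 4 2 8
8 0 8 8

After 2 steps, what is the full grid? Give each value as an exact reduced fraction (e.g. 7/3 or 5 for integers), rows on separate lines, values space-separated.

Answer: 157/36 463/120 511/120 43/9
553/120 391/100 109/25 323/60
109/24 447/100 116/25 25/4
185/36 103/24 45/8 19/3

Derivation:
After step 1:
  13/3 4 7/2 16/3
  19/4 18/5 21/5 11/2
  23/4 3 5 13/2
  14/3 5 9/2 8
After step 2:
  157/36 463/120 511/120 43/9
  553/120 391/100 109/25 323/60
  109/24 447/100 116/25 25/4
  185/36 103/24 45/8 19/3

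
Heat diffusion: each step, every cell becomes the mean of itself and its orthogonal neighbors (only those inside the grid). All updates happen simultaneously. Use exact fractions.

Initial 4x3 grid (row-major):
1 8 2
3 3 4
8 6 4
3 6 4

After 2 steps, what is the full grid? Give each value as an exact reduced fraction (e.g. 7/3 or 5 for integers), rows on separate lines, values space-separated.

After step 1:
  4 7/2 14/3
  15/4 24/5 13/4
  5 27/5 9/2
  17/3 19/4 14/3
After step 2:
  15/4 509/120 137/36
  351/80 207/50 1033/240
  1189/240 489/100 1069/240
  185/36 1229/240 167/36

Answer: 15/4 509/120 137/36
351/80 207/50 1033/240
1189/240 489/100 1069/240
185/36 1229/240 167/36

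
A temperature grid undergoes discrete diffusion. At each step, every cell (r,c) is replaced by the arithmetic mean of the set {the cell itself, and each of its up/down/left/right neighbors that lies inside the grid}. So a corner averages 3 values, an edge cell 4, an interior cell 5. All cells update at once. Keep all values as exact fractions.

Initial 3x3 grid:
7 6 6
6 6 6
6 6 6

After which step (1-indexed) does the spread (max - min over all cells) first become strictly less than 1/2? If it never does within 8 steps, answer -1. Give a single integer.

Answer: 1

Derivation:
Step 1: max=19/3, min=6, spread=1/3
  -> spread < 1/2 first at step 1
Step 2: max=113/18, min=6, spread=5/18
Step 3: max=1337/216, min=6, spread=41/216
Step 4: max=79891/12960, min=2171/360, spread=347/2592
Step 5: max=4772537/777600, min=21757/3600, spread=2921/31104
Step 6: max=285764539/46656000, min=2617483/432000, spread=24611/373248
Step 7: max=17114882033/2799360000, min=58976741/9720000, spread=207329/4478976
Step 8: max=1025799552451/167961600000, min=3149201599/518400000, spread=1746635/53747712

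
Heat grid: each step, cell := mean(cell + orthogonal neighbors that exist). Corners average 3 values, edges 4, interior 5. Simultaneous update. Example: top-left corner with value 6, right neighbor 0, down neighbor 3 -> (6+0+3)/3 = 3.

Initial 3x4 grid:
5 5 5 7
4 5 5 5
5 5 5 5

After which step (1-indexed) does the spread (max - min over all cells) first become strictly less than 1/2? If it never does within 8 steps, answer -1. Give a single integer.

Step 1: max=17/3, min=14/3, spread=1
Step 2: max=50/9, min=1133/240, spread=601/720
Step 3: max=581/108, min=10363/2160, spread=419/720
Step 4: max=343933/64800, min=626561/129600, spread=4087/8640
  -> spread < 1/2 first at step 4
Step 5: max=20394737/3888000, min=37834819/7776000, spread=65659/172800
Step 6: max=1214161303/233280000, min=2283819881/466560000, spread=1926703/6220800
Step 7: max=72396022277/13996800000, min=137749827979/27993600000, spread=93896221/373248000
Step 8: max=4323236349943/839808000000, min=8300969601761/1679616000000, spread=61422773/298598400

Answer: 4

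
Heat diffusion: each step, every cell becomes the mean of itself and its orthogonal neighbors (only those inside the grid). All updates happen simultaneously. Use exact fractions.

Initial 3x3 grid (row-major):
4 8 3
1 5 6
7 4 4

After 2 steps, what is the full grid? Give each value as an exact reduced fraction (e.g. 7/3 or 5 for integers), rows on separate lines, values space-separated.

Answer: 163/36 99/20 91/18
1043/240 471/100 589/120
53/12 277/60 85/18

Derivation:
After step 1:
  13/3 5 17/3
  17/4 24/5 9/2
  4 5 14/3
After step 2:
  163/36 99/20 91/18
  1043/240 471/100 589/120
  53/12 277/60 85/18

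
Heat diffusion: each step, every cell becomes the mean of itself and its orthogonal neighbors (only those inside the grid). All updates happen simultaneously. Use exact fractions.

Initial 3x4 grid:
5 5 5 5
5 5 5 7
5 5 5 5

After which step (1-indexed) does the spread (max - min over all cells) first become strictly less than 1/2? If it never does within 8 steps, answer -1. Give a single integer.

Step 1: max=17/3, min=5, spread=2/3
Step 2: max=667/120, min=5, spread=67/120
Step 3: max=5837/1080, min=5, spread=437/1080
  -> spread < 1/2 first at step 3
Step 4: max=2317531/432000, min=2509/500, spread=29951/86400
Step 5: max=20655821/3888000, min=17033/3375, spread=206761/777600
Step 6: max=8232195571/1555200000, min=13665671/2700000, spread=14430763/62208000
Step 7: max=491667741689/93312000000, min=1097652727/216000000, spread=139854109/746496000
Step 8: max=29416071890251/5598720000000, min=99051228977/19440000000, spread=7114543559/44789760000

Answer: 3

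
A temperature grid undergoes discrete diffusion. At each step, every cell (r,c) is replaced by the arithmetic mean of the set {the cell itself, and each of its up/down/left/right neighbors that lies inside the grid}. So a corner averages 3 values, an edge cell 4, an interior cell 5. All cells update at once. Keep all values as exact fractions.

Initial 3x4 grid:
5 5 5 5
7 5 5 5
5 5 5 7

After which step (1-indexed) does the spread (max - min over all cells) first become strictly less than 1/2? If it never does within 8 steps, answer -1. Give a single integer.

Step 1: max=17/3, min=5, spread=2/3
Step 2: max=667/120, min=5, spread=67/120
Step 3: max=2941/540, min=371/72, spread=317/1080
  -> spread < 1/2 first at step 3
Step 4: max=2329051/432000, min=31123/6000, spread=17639/86400
Step 5: max=20916641/3888000, min=6770087/1296000, spread=30319/194400
Step 6: max=1249352959/233280000, min=408226853/77760000, spread=61681/583200
Step 7: max=74863826981/13996800000, min=302878567/57600000, spread=1580419/17496000
Step 8: max=4482446194879/839808000000, min=1475328014293/279936000000, spread=7057769/104976000

Answer: 3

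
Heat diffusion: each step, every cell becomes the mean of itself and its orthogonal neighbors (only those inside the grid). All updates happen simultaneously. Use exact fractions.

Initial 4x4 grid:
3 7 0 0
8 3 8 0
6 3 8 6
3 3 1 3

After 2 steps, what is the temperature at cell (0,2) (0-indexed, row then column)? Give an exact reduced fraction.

Step 1: cell (0,2) = 15/4
Step 2: cell (0,2) = 27/10
Full grid after step 2:
  19/4 47/10 27/10 29/12
  109/20 449/100 441/100 231/80
  93/20 231/50 108/25 977/240
  23/6 297/80 887/240 34/9

Answer: 27/10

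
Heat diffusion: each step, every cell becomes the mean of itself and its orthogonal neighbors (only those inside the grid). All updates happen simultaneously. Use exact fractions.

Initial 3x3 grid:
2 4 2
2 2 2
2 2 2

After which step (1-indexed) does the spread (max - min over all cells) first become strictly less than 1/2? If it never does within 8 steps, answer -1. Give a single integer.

Answer: 3

Derivation:
Step 1: max=8/3, min=2, spread=2/3
Step 2: max=307/120, min=2, spread=67/120
Step 3: max=2597/1080, min=207/100, spread=1807/5400
  -> spread < 1/2 first at step 3
Step 4: max=1021963/432000, min=5761/2700, spread=33401/144000
Step 5: max=9005933/3888000, min=583391/270000, spread=3025513/19440000
Step 6: max=3575326867/1555200000, min=31555949/14400000, spread=53531/497664
Step 7: max=212656925849/93312000000, min=8567116051/3888000000, spread=450953/5971968
Step 8: max=12706343560603/5598720000000, min=1034128610519/466560000000, spread=3799043/71663616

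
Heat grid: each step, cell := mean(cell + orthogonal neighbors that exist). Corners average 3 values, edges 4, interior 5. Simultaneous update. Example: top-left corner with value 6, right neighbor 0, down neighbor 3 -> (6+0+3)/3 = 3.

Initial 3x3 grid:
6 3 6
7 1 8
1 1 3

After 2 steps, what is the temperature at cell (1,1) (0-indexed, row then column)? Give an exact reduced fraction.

Answer: 71/20

Derivation:
Step 1: cell (1,1) = 4
Step 2: cell (1,1) = 71/20
Full grid after step 2:
  157/36 19/4 85/18
  193/48 71/20 109/24
  11/4 25/8 10/3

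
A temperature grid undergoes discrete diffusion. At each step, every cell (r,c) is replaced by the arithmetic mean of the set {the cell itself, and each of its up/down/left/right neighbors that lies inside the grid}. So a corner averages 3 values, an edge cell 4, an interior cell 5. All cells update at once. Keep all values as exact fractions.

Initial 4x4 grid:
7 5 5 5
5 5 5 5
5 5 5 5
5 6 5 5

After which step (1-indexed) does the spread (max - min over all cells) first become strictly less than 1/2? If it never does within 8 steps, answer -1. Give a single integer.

Step 1: max=17/3, min=5, spread=2/3
Step 2: max=50/9, min=5, spread=5/9
Step 3: max=581/108, min=5, spread=41/108
  -> spread < 1/2 first at step 3
Step 4: max=86503/16200, min=45391/9000, spread=5999/20250
Step 5: max=2569141/486000, min=113759/22500, spread=559733/2430000
Step 6: max=38370473/7290000, min=16447021/3240000, spread=5458703/29160000
Step 7: max=458361107/87480000, min=6872527/1350000, spread=65106787/437400000
Step 8: max=1071312877/205031250, min=74344480127/14580000000, spread=16539920137/131220000000

Answer: 3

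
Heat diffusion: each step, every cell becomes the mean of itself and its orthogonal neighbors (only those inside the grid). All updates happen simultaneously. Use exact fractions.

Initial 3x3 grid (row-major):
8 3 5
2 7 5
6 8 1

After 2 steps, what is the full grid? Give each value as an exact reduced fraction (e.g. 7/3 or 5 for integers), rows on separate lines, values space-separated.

Answer: 95/18 233/48 175/36
245/48 53/10 37/8
199/36 41/8 44/9

Derivation:
After step 1:
  13/3 23/4 13/3
  23/4 5 9/2
  16/3 11/2 14/3
After step 2:
  95/18 233/48 175/36
  245/48 53/10 37/8
  199/36 41/8 44/9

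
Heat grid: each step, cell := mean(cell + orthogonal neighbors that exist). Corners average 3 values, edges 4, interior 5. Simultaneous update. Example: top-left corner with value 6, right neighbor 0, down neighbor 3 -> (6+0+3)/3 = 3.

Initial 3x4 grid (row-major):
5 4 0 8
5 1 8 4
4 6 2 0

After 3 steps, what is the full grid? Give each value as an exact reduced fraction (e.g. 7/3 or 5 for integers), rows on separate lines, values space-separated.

After step 1:
  14/3 5/2 5 4
  15/4 24/5 3 5
  5 13/4 4 2
After step 2:
  131/36 509/120 29/8 14/3
  1093/240 173/50 109/25 7/2
  4 341/80 49/16 11/3
After step 3:
  8953/2160 13469/3600 1267/300 283/72
  56351/14400 12527/3000 7203/2000 2429/600
  769/180 2957/800 9211/2400 491/144

Answer: 8953/2160 13469/3600 1267/300 283/72
56351/14400 12527/3000 7203/2000 2429/600
769/180 2957/800 9211/2400 491/144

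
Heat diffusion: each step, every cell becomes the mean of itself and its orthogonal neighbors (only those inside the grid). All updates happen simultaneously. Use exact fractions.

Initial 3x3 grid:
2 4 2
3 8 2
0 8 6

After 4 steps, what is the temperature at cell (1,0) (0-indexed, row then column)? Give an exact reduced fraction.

Answer: 691403/172800

Derivation:
Step 1: cell (1,0) = 13/4
Step 2: cell (1,0) = 179/48
Step 3: cell (1,0) = 11329/2880
Step 4: cell (1,0) = 691403/172800
Full grid after step 4:
  32693/8640 5251/1350 52487/12960
  691403/172800 302761/72000 41621/9600
  110809/25920 128863/28800 14953/3240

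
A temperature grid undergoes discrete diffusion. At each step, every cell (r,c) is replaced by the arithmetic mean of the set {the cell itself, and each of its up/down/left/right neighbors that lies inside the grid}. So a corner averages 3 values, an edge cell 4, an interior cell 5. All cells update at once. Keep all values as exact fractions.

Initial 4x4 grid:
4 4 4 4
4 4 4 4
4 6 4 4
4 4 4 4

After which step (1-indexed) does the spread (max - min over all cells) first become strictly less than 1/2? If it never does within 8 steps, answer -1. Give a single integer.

Step 1: max=9/2, min=4, spread=1/2
Step 2: max=111/25, min=4, spread=11/25
  -> spread < 1/2 first at step 2
Step 3: max=5167/1200, min=4, spread=367/1200
Step 4: max=23171/5400, min=1213/300, spread=1337/5400
Step 5: max=689669/162000, min=36469/9000, spread=33227/162000
Step 6: max=20654327/4860000, min=220049/54000, spread=849917/4860000
Step 7: max=616914347/145800000, min=3308533/810000, spread=21378407/145800000
Step 8: max=18462462371/4374000000, min=995688343/243000000, spread=540072197/4374000000

Answer: 2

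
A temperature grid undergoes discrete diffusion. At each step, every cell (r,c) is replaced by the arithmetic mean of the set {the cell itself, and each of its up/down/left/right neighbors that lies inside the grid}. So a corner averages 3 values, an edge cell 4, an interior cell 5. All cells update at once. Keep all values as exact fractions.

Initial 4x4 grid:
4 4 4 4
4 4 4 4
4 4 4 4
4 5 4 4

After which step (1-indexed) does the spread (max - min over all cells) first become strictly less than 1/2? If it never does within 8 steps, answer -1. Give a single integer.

Step 1: max=13/3, min=4, spread=1/3
  -> spread < 1/2 first at step 1
Step 2: max=511/120, min=4, spread=31/120
Step 3: max=4531/1080, min=4, spread=211/1080
Step 4: max=448843/108000, min=4, spread=16843/108000
Step 5: max=4026643/972000, min=36079/9000, spread=130111/972000
Step 6: max=120282367/29160000, min=2167159/540000, spread=3255781/29160000
Step 7: max=3599553691/874800000, min=2171107/540000, spread=82360351/874800000
Step 8: max=107727316891/26244000000, min=391306441/97200000, spread=2074577821/26244000000

Answer: 1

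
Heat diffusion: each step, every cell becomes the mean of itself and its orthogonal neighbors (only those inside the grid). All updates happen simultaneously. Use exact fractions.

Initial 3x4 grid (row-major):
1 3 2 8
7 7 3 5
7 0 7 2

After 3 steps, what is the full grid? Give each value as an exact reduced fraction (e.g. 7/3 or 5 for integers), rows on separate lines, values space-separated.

Answer: 1775/432 30043/7200 9931/2400 3241/720
32933/7200 6311/1500 1654/375 31243/7200
1991/432 33043/7200 30193/7200 9523/2160

Derivation:
After step 1:
  11/3 13/4 4 5
  11/2 4 24/5 9/2
  14/3 21/4 3 14/3
After step 2:
  149/36 179/48 341/80 9/2
  107/24 114/25 203/50 569/120
  185/36 203/48 1063/240 73/18
After step 3:
  1775/432 30043/7200 9931/2400 3241/720
  32933/7200 6311/1500 1654/375 31243/7200
  1991/432 33043/7200 30193/7200 9523/2160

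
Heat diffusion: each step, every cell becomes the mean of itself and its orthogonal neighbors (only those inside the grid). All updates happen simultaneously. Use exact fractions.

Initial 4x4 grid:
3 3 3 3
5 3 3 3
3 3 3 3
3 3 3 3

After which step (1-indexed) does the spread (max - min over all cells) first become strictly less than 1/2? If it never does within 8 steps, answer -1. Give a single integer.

Step 1: max=11/3, min=3, spread=2/3
Step 2: max=211/60, min=3, spread=31/60
Step 3: max=1831/540, min=3, spread=211/540
  -> spread < 1/2 first at step 3
Step 4: max=178843/54000, min=3, spread=16843/54000
Step 5: max=1596643/486000, min=13579/4500, spread=130111/486000
Step 6: max=47382367/14580000, min=817159/270000, spread=3255781/14580000
Step 7: max=1412553691/437400000, min=821107/270000, spread=82360351/437400000
Step 8: max=42117316891/13122000000, min=148306441/48600000, spread=2074577821/13122000000

Answer: 3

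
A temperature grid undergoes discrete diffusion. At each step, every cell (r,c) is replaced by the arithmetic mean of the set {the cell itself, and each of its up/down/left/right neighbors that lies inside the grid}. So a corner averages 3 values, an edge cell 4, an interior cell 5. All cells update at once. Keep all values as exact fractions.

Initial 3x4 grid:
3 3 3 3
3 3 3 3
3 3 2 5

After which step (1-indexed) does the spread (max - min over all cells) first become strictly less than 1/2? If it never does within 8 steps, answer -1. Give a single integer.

Step 1: max=7/2, min=11/4, spread=3/4
Step 2: max=121/36, min=291/100, spread=203/450
  -> spread < 1/2 first at step 2
Step 3: max=23033/7200, min=887/300, spread=349/1440
Step 4: max=205403/64800, min=16009/5400, spread=2659/12960
Step 5: max=12148117/3888000, min=401839/135000, spread=2875769/19440000
Step 6: max=725914583/233280000, min=1075771/360000, spread=1152599/9331200
Step 7: max=43313149597/13996800000, min=2912321393/972000000, spread=6878607689/69984000000
Step 8: max=2591521429223/839808000000, min=68439707/22781250, spread=548480563/6718464000

Answer: 2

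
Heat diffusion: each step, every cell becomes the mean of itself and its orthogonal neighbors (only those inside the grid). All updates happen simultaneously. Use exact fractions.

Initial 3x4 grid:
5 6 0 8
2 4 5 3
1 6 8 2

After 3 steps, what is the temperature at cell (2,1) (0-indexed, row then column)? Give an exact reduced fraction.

Step 1: cell (2,1) = 19/4
Step 2: cell (2,1) = 22/5
Step 3: cell (2,1) = 311/75
Full grid after step 3:
  4243/1080 14503/3600 15593/3600 449/108
  1691/450 12679/3000 2139/500 3549/800
  703/180 311/75 4117/900 965/216

Answer: 311/75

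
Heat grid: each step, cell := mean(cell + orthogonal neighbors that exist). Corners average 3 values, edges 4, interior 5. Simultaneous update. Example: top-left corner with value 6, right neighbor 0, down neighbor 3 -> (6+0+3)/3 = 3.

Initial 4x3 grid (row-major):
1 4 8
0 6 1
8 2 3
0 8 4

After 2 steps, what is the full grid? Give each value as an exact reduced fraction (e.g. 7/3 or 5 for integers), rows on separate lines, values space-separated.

After step 1:
  5/3 19/4 13/3
  15/4 13/5 9/2
  5/2 27/5 5/2
  16/3 7/2 5
After step 2:
  61/18 267/80 163/36
  631/240 21/5 209/60
  1019/240 33/10 87/20
  34/9 577/120 11/3

Answer: 61/18 267/80 163/36
631/240 21/5 209/60
1019/240 33/10 87/20
34/9 577/120 11/3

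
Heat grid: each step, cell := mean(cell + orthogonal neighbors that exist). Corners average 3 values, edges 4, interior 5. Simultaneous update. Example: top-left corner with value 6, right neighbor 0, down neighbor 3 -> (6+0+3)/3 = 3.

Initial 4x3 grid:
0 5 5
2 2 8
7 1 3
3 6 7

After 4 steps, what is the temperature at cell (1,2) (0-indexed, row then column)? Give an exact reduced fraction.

Step 1: cell (1,2) = 9/2
Step 2: cell (1,2) = 377/80
Step 3: cell (1,2) = 10403/2400
Step 4: cell (1,2) = 304771/72000
Full grid after step 4:
  13499/4050 100201/27000 88303/21600
  375469/108000 686819/180000 304771/72000
  414229/108000 1479263/360000 951833/216000
  535963/129600 3769387/864000 587713/129600

Answer: 304771/72000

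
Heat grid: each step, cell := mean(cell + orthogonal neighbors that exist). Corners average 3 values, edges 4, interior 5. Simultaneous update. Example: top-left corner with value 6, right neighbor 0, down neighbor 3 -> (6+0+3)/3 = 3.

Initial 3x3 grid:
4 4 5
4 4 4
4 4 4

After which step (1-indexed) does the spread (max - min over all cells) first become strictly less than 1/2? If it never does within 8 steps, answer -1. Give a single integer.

Step 1: max=13/3, min=4, spread=1/3
  -> spread < 1/2 first at step 1
Step 2: max=77/18, min=4, spread=5/18
Step 3: max=905/216, min=4, spread=41/216
Step 4: max=53971/12960, min=1451/360, spread=347/2592
Step 5: max=3217337/777600, min=14557/3600, spread=2921/31104
Step 6: max=192452539/46656000, min=1753483/432000, spread=24611/373248
Step 7: max=11516162033/2799360000, min=39536741/9720000, spread=207329/4478976
Step 8: max=689876352451/167961600000, min=2112401599/518400000, spread=1746635/53747712

Answer: 1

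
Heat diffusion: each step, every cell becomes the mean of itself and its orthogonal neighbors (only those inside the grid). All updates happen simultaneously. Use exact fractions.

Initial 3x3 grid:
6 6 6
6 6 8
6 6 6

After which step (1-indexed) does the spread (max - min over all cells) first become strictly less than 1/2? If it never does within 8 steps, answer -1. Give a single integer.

Step 1: max=20/3, min=6, spread=2/3
Step 2: max=787/120, min=6, spread=67/120
Step 3: max=6917/1080, min=607/100, spread=1807/5400
  -> spread < 1/2 first at step 3
Step 4: max=2749963/432000, min=16561/2700, spread=33401/144000
Step 5: max=24557933/3888000, min=1663391/270000, spread=3025513/19440000
Step 6: max=9796126867/1555200000, min=89155949/14400000, spread=53531/497664
Step 7: max=585904925849/93312000000, min=24119116051/3888000000, spread=450953/5971968
Step 8: max=35101223560603/5598720000000, min=2900368610519/466560000000, spread=3799043/71663616

Answer: 3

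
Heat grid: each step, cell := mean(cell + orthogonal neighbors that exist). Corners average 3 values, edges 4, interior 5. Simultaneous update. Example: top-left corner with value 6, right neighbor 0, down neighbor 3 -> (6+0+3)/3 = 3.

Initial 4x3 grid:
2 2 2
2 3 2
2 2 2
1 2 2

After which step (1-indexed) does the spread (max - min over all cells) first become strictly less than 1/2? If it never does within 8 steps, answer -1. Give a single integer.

Step 1: max=9/4, min=5/3, spread=7/12
Step 2: max=223/100, min=31/18, spread=457/900
Step 3: max=10411/4800, min=4027/2160, spread=13159/43200
  -> spread < 1/2 first at step 3
Step 4: max=92951/43200, min=245153/129600, spread=337/1296
Step 5: max=36798691/17280000, min=15075127/7776000, spread=29685679/155520000
Step 6: max=329769581/155520000, min=912742493/466560000, spread=61253/373248
Step 7: max=19643739679/9331200000, min=55338146287/27993600000, spread=14372291/111974400
Step 8: max=1173505543661/559872000000, min=3339925204733/1679616000000, spread=144473141/1343692800

Answer: 3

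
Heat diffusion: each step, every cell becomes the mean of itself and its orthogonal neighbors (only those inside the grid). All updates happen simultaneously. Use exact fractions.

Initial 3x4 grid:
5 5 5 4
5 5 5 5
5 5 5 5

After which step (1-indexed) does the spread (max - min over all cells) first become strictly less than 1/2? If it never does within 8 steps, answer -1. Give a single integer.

Answer: 1

Derivation:
Step 1: max=5, min=14/3, spread=1/3
  -> spread < 1/2 first at step 1
Step 2: max=5, min=85/18, spread=5/18
Step 3: max=5, min=1039/216, spread=41/216
Step 4: max=5, min=125383/25920, spread=4217/25920
Step 5: max=35921/7200, min=7566851/1555200, spread=38417/311040
Step 6: max=717403/144000, min=455359789/93312000, spread=1903471/18662400
Step 7: max=21484241/4320000, min=27392610911/5598720000, spread=18038617/223948800
Step 8: max=1931073241/388800000, min=1646347817149/335923200000, spread=883978523/13436928000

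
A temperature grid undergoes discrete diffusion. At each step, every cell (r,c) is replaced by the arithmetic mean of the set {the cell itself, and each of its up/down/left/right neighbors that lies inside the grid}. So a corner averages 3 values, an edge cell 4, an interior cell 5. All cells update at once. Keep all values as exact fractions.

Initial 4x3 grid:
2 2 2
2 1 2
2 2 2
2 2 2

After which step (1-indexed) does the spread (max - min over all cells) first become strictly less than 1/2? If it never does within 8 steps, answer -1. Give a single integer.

Step 1: max=2, min=7/4, spread=1/4
  -> spread < 1/2 first at step 1
Step 2: max=2, min=177/100, spread=23/100
Step 3: max=787/400, min=8789/4800, spread=131/960
Step 4: max=14009/7200, min=79849/43200, spread=841/8640
Step 5: max=2786627/1440000, min=32017949/17280000, spread=56863/691200
Step 6: max=24930457/12960000, min=289505659/155520000, spread=386393/6220800
Step 7: max=9947641187/5184000000, min=116022276869/62208000000, spread=26795339/497664000
Step 8: max=594993850333/311040000000, min=6981144285871/3732480000000, spread=254051069/5971968000

Answer: 1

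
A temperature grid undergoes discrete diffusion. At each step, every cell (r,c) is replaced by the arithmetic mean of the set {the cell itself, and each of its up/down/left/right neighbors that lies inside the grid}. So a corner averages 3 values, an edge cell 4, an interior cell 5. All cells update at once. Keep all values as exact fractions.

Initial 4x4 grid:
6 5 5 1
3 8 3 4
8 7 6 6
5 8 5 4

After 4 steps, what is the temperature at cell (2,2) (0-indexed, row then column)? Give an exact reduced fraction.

Answer: 163993/30000

Derivation:
Step 1: cell (2,2) = 27/5
Step 2: cell (2,2) = 23/4
Step 3: cell (2,2) = 5327/1000
Step 4: cell (2,2) = 163993/30000
Full grid after step 4:
  178139/32400 547553/108000 504253/108000 34171/8100
  76681/13500 99949/18000 175/36 494923/108000
  6183/1000 3641/625 163993/30000 177853/36000
  1687/270 6929/1125 5613/1000 1279/240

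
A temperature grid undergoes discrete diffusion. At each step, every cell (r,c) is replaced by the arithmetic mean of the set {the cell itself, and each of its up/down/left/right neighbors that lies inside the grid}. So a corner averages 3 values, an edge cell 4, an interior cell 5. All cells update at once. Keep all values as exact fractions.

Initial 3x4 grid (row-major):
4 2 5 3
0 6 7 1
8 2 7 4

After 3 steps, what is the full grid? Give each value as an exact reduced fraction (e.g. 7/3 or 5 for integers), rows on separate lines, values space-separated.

After step 1:
  2 17/4 17/4 3
  9/2 17/5 26/5 15/4
  10/3 23/4 5 4
After step 2:
  43/12 139/40 167/40 11/3
  397/120 231/50 108/25 319/80
  163/36 1049/240 399/80 17/4
After step 3:
  311/90 1189/300 4691/1200 2839/720
  28871/7200 24113/6000 2209/500 19469/4800
  8789/2160 33311/7200 10757/2400 529/120

Answer: 311/90 1189/300 4691/1200 2839/720
28871/7200 24113/6000 2209/500 19469/4800
8789/2160 33311/7200 10757/2400 529/120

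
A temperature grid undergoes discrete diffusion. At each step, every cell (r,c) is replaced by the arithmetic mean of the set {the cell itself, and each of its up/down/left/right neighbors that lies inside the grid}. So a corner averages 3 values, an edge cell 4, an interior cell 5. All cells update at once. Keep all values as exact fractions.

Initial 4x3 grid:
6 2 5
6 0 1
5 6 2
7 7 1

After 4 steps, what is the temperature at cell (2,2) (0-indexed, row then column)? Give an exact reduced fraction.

Step 1: cell (2,2) = 5/2
Step 2: cell (2,2) = 71/24
Step 3: cell (2,2) = 1201/360
Step 4: cell (2,2) = 75851/21600
Full grid after step 4:
  99961/25920 594283/172800 78331/25920
  180407/43200 260387/72000 68191/21600
  199327/43200 294967/72000 75851/21600
  127553/25920 764843/172800 101423/25920

Answer: 75851/21600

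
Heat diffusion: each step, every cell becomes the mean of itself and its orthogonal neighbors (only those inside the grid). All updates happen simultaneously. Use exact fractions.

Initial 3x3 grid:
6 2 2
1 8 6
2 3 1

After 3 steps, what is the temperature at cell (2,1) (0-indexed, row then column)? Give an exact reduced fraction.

Answer: 5131/1440

Derivation:
Step 1: cell (2,1) = 7/2
Step 2: cell (2,1) = 77/24
Step 3: cell (2,1) = 5131/1440
Full grid after step 3:
  175/48 5671/1440 1651/432
  3499/960 2167/600 11197/2880
  469/144 5131/1440 1531/432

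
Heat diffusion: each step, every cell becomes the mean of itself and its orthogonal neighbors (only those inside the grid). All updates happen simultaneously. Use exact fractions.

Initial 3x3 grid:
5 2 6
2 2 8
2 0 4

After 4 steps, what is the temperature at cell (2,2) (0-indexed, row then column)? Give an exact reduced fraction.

Step 1: cell (2,2) = 4
Step 2: cell (2,2) = 11/3
Step 3: cell (2,2) = 629/180
Step 4: cell (2,2) = 1379/400
Full grid after step 4:
  7649/2400 3092357/864000 514921/129600
  2472857/864000 595567/180000 807683/216000
  343321/129600 323029/108000 1379/400

Answer: 1379/400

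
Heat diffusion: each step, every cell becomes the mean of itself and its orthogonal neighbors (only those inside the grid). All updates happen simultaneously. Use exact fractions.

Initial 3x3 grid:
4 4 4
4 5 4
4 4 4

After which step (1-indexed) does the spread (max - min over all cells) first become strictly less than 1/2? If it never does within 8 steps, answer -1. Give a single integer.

Answer: 1

Derivation:
Step 1: max=17/4, min=4, spread=1/4
  -> spread < 1/2 first at step 1
Step 2: max=106/25, min=329/80, spread=51/400
Step 3: max=20023/4800, min=1487/360, spread=589/14400
Step 4: max=124943/30000, min=1193081/288000, spread=31859/1440000
Step 5: max=71811607/17280000, min=7464721/1800000, spread=751427/86400000
Step 6: max=448634687/108000000, min=4302263129/1036800000, spread=23149331/5184000000
Step 7: max=258314654263/62208000000, min=26894931889/6480000000, spread=616540643/311040000000
Step 8: max=1614312453983/388800000000, min=15493852008761/3732480000000, spread=17737747379/18662400000000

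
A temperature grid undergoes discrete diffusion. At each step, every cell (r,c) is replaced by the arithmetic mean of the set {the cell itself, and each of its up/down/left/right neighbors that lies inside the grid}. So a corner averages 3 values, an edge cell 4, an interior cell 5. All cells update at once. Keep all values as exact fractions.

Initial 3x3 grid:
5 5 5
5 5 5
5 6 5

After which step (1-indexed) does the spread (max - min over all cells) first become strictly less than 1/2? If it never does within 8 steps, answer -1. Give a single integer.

Step 1: max=16/3, min=5, spread=1/3
  -> spread < 1/2 first at step 1
Step 2: max=1267/240, min=5, spread=67/240
Step 3: max=11237/2160, min=1007/200, spread=1807/10800
Step 4: max=4477963/864000, min=27361/5400, spread=33401/288000
Step 5: max=40109933/7776000, min=2743391/540000, spread=3025513/38880000
Step 6: max=16016926867/3110400000, min=146755949/28800000, spread=53531/995328
Step 7: max=959152925849/186624000000, min=39671116051/7776000000, spread=450953/11943936
Step 8: max=57496103560603/11197440000000, min=4766608610519/933120000000, spread=3799043/143327232

Answer: 1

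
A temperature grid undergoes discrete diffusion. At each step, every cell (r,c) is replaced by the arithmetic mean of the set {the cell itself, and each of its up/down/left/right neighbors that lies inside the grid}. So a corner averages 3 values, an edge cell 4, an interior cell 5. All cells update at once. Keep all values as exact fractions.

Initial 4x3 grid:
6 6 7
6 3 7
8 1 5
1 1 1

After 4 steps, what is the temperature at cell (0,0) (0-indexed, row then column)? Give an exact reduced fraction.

Answer: 28961/5400

Derivation:
Step 1: cell (0,0) = 6
Step 2: cell (0,0) = 23/4
Step 3: cell (0,0) = 3967/720
Step 4: cell (0,0) = 28961/5400
Full grid after step 4:
  28961/5400 2319203/432000 346657/64800
  38377/8000 216853/45000 510527/108000
  851879/216000 676237/180000 408877/108000
  210737/64800 338357/108000 49703/16200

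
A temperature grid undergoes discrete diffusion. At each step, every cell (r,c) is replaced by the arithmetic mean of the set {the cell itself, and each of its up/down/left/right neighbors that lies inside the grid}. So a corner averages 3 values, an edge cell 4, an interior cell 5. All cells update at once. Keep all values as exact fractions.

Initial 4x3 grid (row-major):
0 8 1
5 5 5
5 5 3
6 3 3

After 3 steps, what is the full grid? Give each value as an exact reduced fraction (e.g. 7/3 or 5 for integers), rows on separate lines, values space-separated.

After step 1:
  13/3 7/2 14/3
  15/4 28/5 7/2
  21/4 21/5 4
  14/3 17/4 3
After step 2:
  139/36 181/40 35/9
  71/15 411/100 533/120
  67/15 233/50 147/40
  85/18 967/240 15/4
After step 3:
  4723/1080 3277/800 1157/270
  7727/1800 2247/500 1813/450
  4181/900 25129/6000 2479/600
  9517/2160 61781/14400 2749/720

Answer: 4723/1080 3277/800 1157/270
7727/1800 2247/500 1813/450
4181/900 25129/6000 2479/600
9517/2160 61781/14400 2749/720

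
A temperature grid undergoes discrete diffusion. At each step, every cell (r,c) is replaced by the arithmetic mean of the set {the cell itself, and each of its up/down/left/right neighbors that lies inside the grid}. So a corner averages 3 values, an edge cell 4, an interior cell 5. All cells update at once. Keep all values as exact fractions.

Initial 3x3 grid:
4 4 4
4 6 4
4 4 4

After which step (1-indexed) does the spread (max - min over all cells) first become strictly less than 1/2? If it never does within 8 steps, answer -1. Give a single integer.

Answer: 2

Derivation:
Step 1: max=9/2, min=4, spread=1/2
Step 2: max=112/25, min=169/40, spread=51/200
  -> spread < 1/2 first at step 2
Step 3: max=10423/2400, min=767/180, spread=589/7200
Step 4: max=64943/15000, min=617081/144000, spread=31859/720000
Step 5: max=37251607/8640000, min=3864721/900000, spread=751427/43200000
Step 6: max=232634687/54000000, min=2228663129/518400000, spread=23149331/2592000000
Step 7: max=133898654263/31104000000, min=13934931889/3240000000, spread=616540643/155520000000
Step 8: max=836712453983/194400000000, min=8028892008761/1866240000000, spread=17737747379/9331200000000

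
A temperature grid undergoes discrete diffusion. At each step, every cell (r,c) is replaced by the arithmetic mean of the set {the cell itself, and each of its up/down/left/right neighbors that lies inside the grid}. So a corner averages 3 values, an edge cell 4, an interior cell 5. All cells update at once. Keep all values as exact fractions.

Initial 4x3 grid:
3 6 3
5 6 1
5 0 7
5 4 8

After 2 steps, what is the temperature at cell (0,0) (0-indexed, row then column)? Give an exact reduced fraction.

Step 1: cell (0,0) = 14/3
Step 2: cell (0,0) = 167/36
Full grid after step 2:
  167/36 161/40 145/36
  503/120 43/10 911/240
  527/120 4 1139/240
  38/9 393/80 175/36

Answer: 167/36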